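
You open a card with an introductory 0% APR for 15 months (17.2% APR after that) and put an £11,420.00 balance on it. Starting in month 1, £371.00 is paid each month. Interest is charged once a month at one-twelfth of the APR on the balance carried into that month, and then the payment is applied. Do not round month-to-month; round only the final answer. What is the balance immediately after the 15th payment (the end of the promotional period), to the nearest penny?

£5,855.00

Promo months 1–15 at r₀ = 0%/12 = 0; months 16+ at r₁ = 17.2%/12 = 0.0143333.
After month 15 (no interest yet): B = £11,420.00 − 15·£371.00 = £5,855.00.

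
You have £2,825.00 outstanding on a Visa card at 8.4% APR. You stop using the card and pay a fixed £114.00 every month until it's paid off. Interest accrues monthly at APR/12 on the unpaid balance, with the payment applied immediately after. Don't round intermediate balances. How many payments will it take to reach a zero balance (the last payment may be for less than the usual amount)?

Monthly rate r = 8.4%/12 = 0.7% = 0.007.
Recurrence: B ← B·(1+r) − £114.00.
Month 1: interest £19.78; balance after payment £2,730.78.
Month 2: interest £19.12; balance after payment £2,635.89.
Closed form: n = −ln(1 − rB₀/P)/ln(1+r) = −ln(0.82654)/ln(1.007) ≈ 27.311, so the balance reaches zero during payment 28.

28 payments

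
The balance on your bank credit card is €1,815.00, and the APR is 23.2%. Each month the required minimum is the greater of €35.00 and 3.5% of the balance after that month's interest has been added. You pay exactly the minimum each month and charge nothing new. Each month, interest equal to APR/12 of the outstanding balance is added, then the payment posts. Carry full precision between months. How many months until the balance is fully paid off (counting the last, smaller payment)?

Monthly rate r = 23.2%/12 = 1.93333% = 0.0193333.
While 3.5% of the post-interest balance exceeds €35.00, each month B ← (B·(1+r))·(1 − 0.035), i.e. B shrinks by the factor (1+r)·0.965 = 0.98366.
This holds for months 1–38. Entering month 39 the balance is €970.36; 3.5% of the post-interest balance is now below €35.00, so the flat €35.00 minimum applies from here.
From month 39 a fixed €35.00 at rate r clears €970.36 in 41 more payments. Total: 38 + 41 = 79 months.

79 months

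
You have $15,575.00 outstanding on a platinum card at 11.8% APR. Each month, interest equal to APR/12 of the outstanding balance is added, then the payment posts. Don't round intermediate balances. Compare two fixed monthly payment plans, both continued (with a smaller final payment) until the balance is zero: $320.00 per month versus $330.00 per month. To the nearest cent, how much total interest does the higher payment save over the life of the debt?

Monthly rate r = 11.8%/12 = 0.983333% = 0.00983333.
At $320.00/mo: n = ⌈−ln(1 − rB₀/P)/ln(1+r)⌉ = 67 payments (last $177.66); total interest = total paid − $15,575.00 = $5,722.66.
At $330.00/mo: 64 payments (last $247.85); total interest $5,462.85.
Interest saved = $5,722.66 − $5,462.85 = $259.81.

$259.81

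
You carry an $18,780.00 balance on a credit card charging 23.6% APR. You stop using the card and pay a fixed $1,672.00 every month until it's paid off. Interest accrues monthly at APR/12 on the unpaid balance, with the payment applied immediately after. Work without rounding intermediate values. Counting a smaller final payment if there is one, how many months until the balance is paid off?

Monthly rate r = 23.6%/12 = 1.96667% = 0.0196667.
Recurrence: B ← B·(1+r) − $1,672.00.
Month 1: interest $369.34; balance after payment $17,477.34.
Month 2: interest $343.72; balance after payment $16,149.06.
Closed form: n = −ln(1 − rB₀/P)/ln(1+r) = −ln(0.7791)/ln(1.01967) ≈ 12.817, so the balance reaches zero during payment 13.

13 months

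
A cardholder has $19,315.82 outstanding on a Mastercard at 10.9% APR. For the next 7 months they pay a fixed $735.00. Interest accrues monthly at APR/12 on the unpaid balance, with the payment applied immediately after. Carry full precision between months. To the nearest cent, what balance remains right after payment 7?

Monthly rate r = 10.9%/12 = 0.908333% = 0.00908333.
Each month: B ← B·(1+r) − $735.00.
Month 1: interest $175.45; balance after payment $18,756.27.
Month 2: interest $170.37; balance after payment $18,191.64.
Month 3: interest $165.24; balance after payment $17,621.88.
Month 4: interest $160.07; balance after payment $17,046.95.
Month 5: interest $154.84; balance after payment $16,466.79.
Month 6: interest $149.57; balance after payment $15,881.36.
Month 7: interest $144.26; balance after payment $15,290.62.

$15,290.62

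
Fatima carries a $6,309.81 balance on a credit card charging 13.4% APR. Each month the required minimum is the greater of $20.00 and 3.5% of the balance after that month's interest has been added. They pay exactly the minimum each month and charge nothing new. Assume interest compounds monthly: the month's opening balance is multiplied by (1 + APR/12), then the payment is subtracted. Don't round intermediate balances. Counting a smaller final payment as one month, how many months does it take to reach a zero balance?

133 months

Monthly rate r = 13.4%/12 = 1.11667% = 0.0111667.
While 3.5% of the post-interest balance exceeds $20.00, each month B ← (B·(1+r))·(1 − 0.035), i.e. B shrinks by the factor (1+r)·0.965 = 0.97578.
This holds for months 1–99. Entering month 100 the balance is $556.77; 3.5% of the post-interest balance is now below $20.00, so the flat $20.00 minimum applies from here.
From month 100 a fixed $20.00 at rate r clears $556.77 in 34 more payments. Total: 99 + 34 = 133 months.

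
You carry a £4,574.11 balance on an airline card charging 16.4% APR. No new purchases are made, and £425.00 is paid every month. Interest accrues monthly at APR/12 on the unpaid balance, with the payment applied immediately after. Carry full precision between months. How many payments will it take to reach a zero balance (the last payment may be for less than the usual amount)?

Monthly rate r = 16.4%/12 = 1.36667% = 0.0136667.
Recurrence: B ← B·(1+r) − £425.00.
Month 1: interest £62.51; balance after payment £4,211.62.
Month 2: interest £57.56; balance after payment £3,844.18.
Closed form: n = −ln(1 − rB₀/P)/ln(1+r) = −ln(0.85291)/ln(1.01367) ≈ 11.721, so the balance reaches zero during payment 12.

12 payments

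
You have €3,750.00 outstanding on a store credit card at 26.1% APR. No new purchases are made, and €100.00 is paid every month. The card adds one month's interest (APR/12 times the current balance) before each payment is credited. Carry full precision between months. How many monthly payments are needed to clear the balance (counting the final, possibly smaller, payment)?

79 payments

Monthly rate r = 26.1%/12 = 2.175% = 0.02175.
Recurrence: B ← B·(1+r) − €100.00.
Month 1: interest €81.56; balance after payment €3,731.56.
Month 2: interest €81.16; balance after payment €3,712.72.
Closed form: n = −ln(1 − rB₀/P)/ln(1+r) = −ln(0.18437)/ln(1.02175) ≈ 78.580, so the balance reaches zero during payment 79.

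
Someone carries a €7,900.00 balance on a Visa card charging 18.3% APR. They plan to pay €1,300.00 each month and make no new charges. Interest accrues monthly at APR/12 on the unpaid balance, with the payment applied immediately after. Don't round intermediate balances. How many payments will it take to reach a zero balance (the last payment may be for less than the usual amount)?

Monthly rate r = 18.3%/12 = 1.525% = 0.01525.
Recurrence: B ← B·(1+r) − €1,300.00.
Month 1: interest €120.48; balance after payment €6,720.48.
Month 2: interest €102.49; balance after payment €5,522.96.
Closed form: n = −ln(1 − rB₀/P)/ln(1+r) = −ln(0.90733)/ln(1.01525) ≈ 6.426, so the balance reaches zero during payment 7.

7 months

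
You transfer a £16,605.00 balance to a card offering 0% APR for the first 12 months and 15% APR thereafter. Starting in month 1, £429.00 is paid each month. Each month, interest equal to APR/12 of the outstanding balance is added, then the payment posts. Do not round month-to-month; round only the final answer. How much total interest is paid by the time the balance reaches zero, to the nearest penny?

Promo months 1–12 at r₀ = 0%/12 = 0; months 13+ at r₁ = 15%/12 = 0.0125.
After month 12 (no interest yet): B = £16,605.00 − 12·£429.00 = £11,457.00.
Then at r₁ with £429.00/mo: n₂ = −ln(1 − r₁·B/P)/ln(1+r₁) ≈ 32.70 → 33 more payments.
Total paid = 44·£429.00 + £300.58 = £19,176.58; interest = £19,176.58 − £16,605.00 = £2,571.58.

£2,571.58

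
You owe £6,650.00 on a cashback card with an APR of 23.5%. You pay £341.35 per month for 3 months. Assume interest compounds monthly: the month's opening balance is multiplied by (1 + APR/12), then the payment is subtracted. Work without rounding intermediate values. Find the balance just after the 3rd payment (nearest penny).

Monthly rate r = 23.5%/12 = 1.95833% = 0.0195833.
Each month: B ← B·(1+r) − £341.35.
Month 1: interest £130.23; balance after payment £6,438.88.
Month 2: interest £126.09; balance after payment £6,223.62.
Month 3: interest £121.88; balance after payment £6,004.15.

£6,004.15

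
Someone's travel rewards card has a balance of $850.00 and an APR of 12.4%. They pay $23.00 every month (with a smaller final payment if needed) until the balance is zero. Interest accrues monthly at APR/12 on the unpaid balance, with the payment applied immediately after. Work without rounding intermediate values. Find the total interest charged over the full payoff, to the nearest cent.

Monthly rate r = 12.4%/12 = 1.03333% = 0.0103333.
Payoff takes n = ⌈−ln(1 − rB₀/P)/ln(1+r)⌉ = ⌈46.796⌉ = 47 payments; the last is $18.33.
Total paid = 46·$23.00 + $18.33 = $1,076.33.
Total interest = total paid − principal = $1,076.33 − $850.00 = $226.33.

$226.33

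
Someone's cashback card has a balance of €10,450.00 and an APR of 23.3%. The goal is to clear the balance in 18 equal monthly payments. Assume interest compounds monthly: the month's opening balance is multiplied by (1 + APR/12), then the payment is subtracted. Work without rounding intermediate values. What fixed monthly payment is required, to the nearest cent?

Monthly rate r = 23.3%/12 = 1.94167% = 0.0194167.
Level-payment amortization: P = B₀·r / (1 − (1+r)^(−n)) = 10450.00·0.0194167 / (1 − 1.01942^(−18)).
Denominator 1 − (1+r)^(−18) = 0.292593794.
P = 202.904 / 0.292593794 ≈ 693.47.

€693.47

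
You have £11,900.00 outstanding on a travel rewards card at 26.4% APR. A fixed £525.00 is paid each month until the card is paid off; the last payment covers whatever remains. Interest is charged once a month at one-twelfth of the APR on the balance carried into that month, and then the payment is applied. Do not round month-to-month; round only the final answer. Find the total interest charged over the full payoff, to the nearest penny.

Monthly rate r = 26.4%/12 = 2.2% = 0.022.
Payoff takes n = ⌈−ln(1 − rB₀/P)/ln(1+r)⌉ = ⌈31.730⌉ = 32 payments; the last is £384.18.
Total paid = 31·£525.00 + £384.18 = £16,659.18.
Total interest = total paid − principal = £16,659.18 − £11,900.00 = £4,759.18.

£4,759.18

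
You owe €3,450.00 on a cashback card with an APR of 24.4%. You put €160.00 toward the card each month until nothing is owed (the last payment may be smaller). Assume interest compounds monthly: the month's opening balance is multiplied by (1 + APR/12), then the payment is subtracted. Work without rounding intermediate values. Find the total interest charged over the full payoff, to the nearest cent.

Monthly rate r = 24.4%/12 = 2.03333% = 0.0203333.
Payoff takes n = ⌈−ln(1 − rB₀/P)/ln(1+r)⌉ = ⌈28.666⌉ = 29 payments; the last is €106.95.
Total paid = 28·€160.00 + €106.95 = €4,586.95.
Total interest = total paid − principal = €4,586.95 − €3,450.00 = €1,136.95.

€1,136.95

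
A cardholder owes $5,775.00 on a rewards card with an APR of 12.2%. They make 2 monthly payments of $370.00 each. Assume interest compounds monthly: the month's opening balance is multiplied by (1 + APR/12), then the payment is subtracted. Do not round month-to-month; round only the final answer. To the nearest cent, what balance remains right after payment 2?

Monthly rate r = 12.2%/12 = 1.01667% = 0.0101667.
Each month: B ← B·(1+r) − $370.00.
Month 1: interest $58.71; balance after payment $5,463.71.
Month 2: interest $55.55; balance after payment $5,149.26.

$5,149.26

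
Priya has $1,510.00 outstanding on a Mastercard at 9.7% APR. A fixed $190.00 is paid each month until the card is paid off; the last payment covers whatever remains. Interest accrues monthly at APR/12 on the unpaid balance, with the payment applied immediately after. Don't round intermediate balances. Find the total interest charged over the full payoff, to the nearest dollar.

Monthly rate r = 9.7%/12 = 0.808333% = 0.00808333.
Payoff takes n = ⌈−ln(1 − rB₀/P)/ln(1+r)⌉ = ⌈8.247⌉ = 9 payments; the last is $47.13.
Total paid = 8·$190.00 + $47.13 = $1,567.13.
Total interest = total paid − principal = $1,567.13 − $1,510.00 = $57.13.

$57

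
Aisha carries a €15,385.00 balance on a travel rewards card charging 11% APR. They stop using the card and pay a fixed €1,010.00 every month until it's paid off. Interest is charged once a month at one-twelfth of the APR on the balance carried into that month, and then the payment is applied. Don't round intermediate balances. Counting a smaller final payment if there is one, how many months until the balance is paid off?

17 payments

Monthly rate r = 11%/12 = 0.916667% = 0.00916667.
Recurrence: B ← B·(1+r) − €1,010.00.
Month 1: interest €141.03; balance after payment €14,516.03.
Month 2: interest €133.06; balance after payment €13,639.09.
Closed form: n = −ln(1 − rB₀/P)/ln(1+r) = −ln(0.86037)/ln(1.00917) ≈ 16.482, so the balance reaches zero during payment 17.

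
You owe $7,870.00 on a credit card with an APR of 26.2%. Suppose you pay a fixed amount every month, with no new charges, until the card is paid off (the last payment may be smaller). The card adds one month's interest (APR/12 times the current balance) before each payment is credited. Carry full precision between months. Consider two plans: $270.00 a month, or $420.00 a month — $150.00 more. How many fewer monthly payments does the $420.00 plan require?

22 fewer payments

Monthly rate r = 26.2%/12 = 2.18333% = 0.0218333.
At $270.00/mo: n = ⌈−ln(1 − rB₀/P)/ln(1+r)⌉ = 47 payments (last $227.63); total interest = total paid − $7,870.00 = $4,777.63.
At $420.00/mo: 25 payments (last $152.19); total interest $2,362.19.
Payments saved = 47 − 25 = 22.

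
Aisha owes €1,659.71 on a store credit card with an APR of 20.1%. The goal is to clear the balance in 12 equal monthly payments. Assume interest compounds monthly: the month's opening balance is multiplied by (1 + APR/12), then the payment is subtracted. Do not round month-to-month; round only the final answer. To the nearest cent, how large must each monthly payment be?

Monthly rate r = 20.1%/12 = 1.675% = 0.01675.
Level-payment amortization: P = B₀·r / (1 − (1+r)^(−n)) = 1659.71·0.01675 / (1 − 1.01675^(−12)).
Denominator 1 − (1+r)^(−12) = 0.180724765.
P = 27.8001 / 0.180724765 ≈ 153.83.

€153.83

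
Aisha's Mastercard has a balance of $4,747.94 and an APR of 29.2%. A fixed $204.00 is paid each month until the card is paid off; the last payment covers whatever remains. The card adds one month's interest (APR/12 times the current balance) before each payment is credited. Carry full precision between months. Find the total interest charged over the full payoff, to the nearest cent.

$2,341.80

Monthly rate r = 29.2%/12 = 2.43333% = 0.0243333.
Payoff takes n = ⌈−ln(1 − rB₀/P)/ln(1+r)⌉ = ⌈34.751⌉ = 35 payments; the last is $153.74.
Total paid = 34·$204.00 + $153.74 = $7,089.74.
Total interest = total paid − principal = $7,089.74 − $4,747.94 = $2,341.80.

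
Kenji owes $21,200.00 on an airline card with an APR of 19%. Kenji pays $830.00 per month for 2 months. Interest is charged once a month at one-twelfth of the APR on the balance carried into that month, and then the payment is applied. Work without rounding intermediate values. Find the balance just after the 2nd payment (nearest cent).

$20,203.51

Monthly rate r = 19%/12 = 1.58333% = 0.0158333.
Each month: B ← B·(1+r) − $830.00.
Month 1: interest $335.67; balance after payment $20,705.67.
Month 2: interest $327.84; balance after payment $20,203.51.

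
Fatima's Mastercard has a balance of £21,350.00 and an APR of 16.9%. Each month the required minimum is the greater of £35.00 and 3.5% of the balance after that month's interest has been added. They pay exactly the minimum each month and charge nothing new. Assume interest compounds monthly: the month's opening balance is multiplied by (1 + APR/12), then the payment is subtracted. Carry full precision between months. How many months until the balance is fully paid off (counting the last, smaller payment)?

179 months

Monthly rate r = 16.9%/12 = 1.40833% = 0.0140833.
While 3.5% of the post-interest balance exceeds £35.00, each month B ← (B·(1+r))·(1 − 0.035), i.e. B shrinks by the factor (1+r)·0.965 = 0.97859.
This holds for months 1–143. Entering month 144 the balance is £966.80; 3.5% of the post-interest balance is now below £35.00, so the flat £35.00 minimum applies from here.
From month 144 a fixed £35.00 at rate r clears £966.80 in 36 more payments. Total: 143 + 36 = 179 months.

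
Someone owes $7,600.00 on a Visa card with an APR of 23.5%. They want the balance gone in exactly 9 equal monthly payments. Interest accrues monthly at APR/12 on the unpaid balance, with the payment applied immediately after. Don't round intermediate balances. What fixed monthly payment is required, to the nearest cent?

Monthly rate r = 23.5%/12 = 1.95833% = 0.0195833.
Level-payment amortization: P = B₀·r / (1 − (1+r)^(−n)) = 7600.00·0.0195833 / (1 − 1.01958^(−9)).
Denominator 1 − (1+r)^(−9) = 0.160162135.
P = 148.833 / 0.160162135 ≈ 929.27.

$929.27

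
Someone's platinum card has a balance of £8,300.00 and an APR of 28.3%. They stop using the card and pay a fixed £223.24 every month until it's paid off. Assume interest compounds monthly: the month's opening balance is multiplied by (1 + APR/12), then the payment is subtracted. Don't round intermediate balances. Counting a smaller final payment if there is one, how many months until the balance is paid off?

Monthly rate r = 28.3%/12 = 2.35833% = 0.0235833.
Recurrence: B ← B·(1+r) − £223.24.
Month 1: interest £195.74; balance after payment £8,272.50.
Month 2: interest £195.09; balance after payment £8,244.35.
Closed form: n = −ln(1 − rB₀/P)/ln(1+r) = −ln(0.12318)/ln(1.02358) ≈ 89.840, so the balance reaches zero during payment 90.

90 payments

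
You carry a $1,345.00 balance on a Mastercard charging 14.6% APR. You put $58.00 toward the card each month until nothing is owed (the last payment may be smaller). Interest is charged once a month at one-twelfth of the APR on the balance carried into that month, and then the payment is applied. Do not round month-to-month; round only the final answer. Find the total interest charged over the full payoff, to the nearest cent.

$244.89

Monthly rate r = 14.6%/12 = 1.21667% = 0.0121667.
Payoff takes n = ⌈−ln(1 − rB₀/P)/ln(1+r)⌉ = ⌈27.410⌉ = 28 payments; the last is $23.89.
Total paid = 27·$58.00 + $23.89 = $1,589.89.
Total interest = total paid − principal = $1,589.89 − $1,345.00 = $244.89.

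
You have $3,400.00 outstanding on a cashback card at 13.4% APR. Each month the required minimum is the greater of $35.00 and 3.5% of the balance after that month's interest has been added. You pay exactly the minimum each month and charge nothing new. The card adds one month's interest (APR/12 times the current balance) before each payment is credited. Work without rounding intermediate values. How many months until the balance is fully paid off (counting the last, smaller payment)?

85 months

Monthly rate r = 13.4%/12 = 1.11667% = 0.0111667.
While 3.5% of the post-interest balance exceeds $35.00, each month B ← (B·(1+r))·(1 − 0.035), i.e. B shrinks by the factor (1+r)·0.965 = 0.97578.
This holds for months 1–51. Entering month 52 the balance is $973.49; 3.5% of the post-interest balance is now below $35.00, so the flat $35.00 minimum applies from here.
From month 52 a fixed $35.00 at rate r clears $973.49 in 34 more payments. Total: 51 + 34 = 85 months.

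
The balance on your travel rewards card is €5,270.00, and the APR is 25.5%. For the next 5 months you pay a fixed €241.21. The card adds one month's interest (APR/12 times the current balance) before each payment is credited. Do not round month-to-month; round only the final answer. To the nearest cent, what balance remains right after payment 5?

Monthly rate r = 25.5%/12 = 2.125% = 0.02125.
Each month: B ← B·(1+r) − €241.21.
Month 1: interest €111.99; balance after payment €5,140.78.
Month 2: interest €109.24; balance after payment €5,008.81.
Month 3: interest €106.44; balance after payment €4,874.04.
Month 4: interest €103.57; balance after payment €4,736.40.
Month 5: interest €100.65; balance after payment €4,595.84.

€4,595.84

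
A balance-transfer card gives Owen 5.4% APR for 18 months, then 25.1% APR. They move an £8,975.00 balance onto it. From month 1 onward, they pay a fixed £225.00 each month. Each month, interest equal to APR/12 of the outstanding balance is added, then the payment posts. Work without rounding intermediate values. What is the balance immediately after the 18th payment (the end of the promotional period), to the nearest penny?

Promo months 1–18 at r₀ = 5.4%/12 = 0.0045; months 19+ at r₁ = 25.1%/12 = 0.0209167.
After month 18: iterate B ← B·(1+r₀) − £225.00 for 18 months → £5,521.77.

£5,521.77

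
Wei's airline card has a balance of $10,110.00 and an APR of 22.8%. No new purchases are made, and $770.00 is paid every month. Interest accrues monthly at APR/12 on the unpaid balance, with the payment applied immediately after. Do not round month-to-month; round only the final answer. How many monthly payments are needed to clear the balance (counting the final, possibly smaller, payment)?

16 months

Monthly rate r = 22.8%/12 = 1.9% = 0.019.
Recurrence: B ← B·(1+r) − $770.00.
Month 1: interest $192.09; balance after payment $9,532.09.
Month 2: interest $181.11; balance after payment $8,943.20.
Closed form: n = −ln(1 − rB₀/P)/ln(1+r) = −ln(0.75053)/ln(1.019) ≈ 15.247, so the balance reaches zero during payment 16.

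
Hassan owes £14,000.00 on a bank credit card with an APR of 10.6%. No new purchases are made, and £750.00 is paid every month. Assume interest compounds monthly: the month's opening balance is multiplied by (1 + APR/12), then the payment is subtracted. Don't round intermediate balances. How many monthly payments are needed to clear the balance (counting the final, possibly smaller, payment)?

21 months

Monthly rate r = 10.6%/12 = 0.883333% = 0.00883333.
Recurrence: B ← B·(1+r) − £750.00.
Month 1: interest £123.67; balance after payment £13,373.67.
Month 2: interest £118.13; balance after payment £12,741.80.
Closed form: n = −ln(1 − rB₀/P)/ln(1+r) = −ln(0.83511)/ln(1.00883) ≈ 20.489, so the balance reaches zero during payment 21.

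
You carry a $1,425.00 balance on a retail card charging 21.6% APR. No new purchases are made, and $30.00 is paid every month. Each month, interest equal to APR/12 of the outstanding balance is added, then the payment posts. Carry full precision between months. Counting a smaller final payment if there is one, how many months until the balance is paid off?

109 months

Monthly rate r = 21.6%/12 = 1.8% = 0.018.
Recurrence: B ← B·(1+r) − $30.00.
Month 1: interest $25.65; balance after payment $1,420.65.
Month 2: interest $25.57; balance after payment $1,416.22.
Closed form: n = −ln(1 − rB₀/P)/ln(1+r) = −ln(0.145)/ln(1.018) ≈ 108.242, so the balance reaches zero during payment 109.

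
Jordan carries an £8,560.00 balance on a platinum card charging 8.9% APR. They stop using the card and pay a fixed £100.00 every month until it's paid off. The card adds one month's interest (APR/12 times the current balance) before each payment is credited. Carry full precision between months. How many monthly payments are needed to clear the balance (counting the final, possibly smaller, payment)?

Monthly rate r = 8.9%/12 = 0.741667% = 0.00741667.
Recurrence: B ← B·(1+r) − £100.00.
Month 1: interest £63.49; balance after payment £8,523.49.
Month 2: interest £63.22; balance after payment £8,486.70.
Closed form: n = −ln(1 − rB₀/P)/ln(1+r) = −ln(0.36513)/ln(1.00742) ≈ 136.345, so the balance reaches zero during payment 137.

137 payments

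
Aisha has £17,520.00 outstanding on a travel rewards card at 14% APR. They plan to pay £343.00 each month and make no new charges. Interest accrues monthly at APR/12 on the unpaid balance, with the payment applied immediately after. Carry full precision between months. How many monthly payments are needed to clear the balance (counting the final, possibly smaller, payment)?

79 months

Monthly rate r = 14%/12 = 1.16667% = 0.0116667.
Recurrence: B ← B·(1+r) − £343.00.
Month 1: interest £204.40; balance after payment £17,381.40.
Month 2: interest £202.78; balance after payment £17,241.18.
Closed form: n = −ln(1 − rB₀/P)/ln(1+r) = −ln(0.40408)/ln(1.01167) ≈ 78.121, so the balance reaches zero during payment 79.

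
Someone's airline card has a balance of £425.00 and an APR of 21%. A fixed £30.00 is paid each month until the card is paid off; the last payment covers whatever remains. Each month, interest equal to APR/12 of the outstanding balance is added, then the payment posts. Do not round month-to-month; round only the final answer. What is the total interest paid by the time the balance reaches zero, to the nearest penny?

Monthly rate r = 21%/12 = 1.75% = 0.0175.
Payoff takes n = ⌈−ln(1 − rB₀/P)/ln(1+r)⌉ = ⌈16.423⌉ = 17 payments; the last is £12.74.
Total paid = 16·£30.00 + £12.74 = £492.74.
Total interest = total paid − principal = £492.74 − £425.00 = £67.74.

£67.74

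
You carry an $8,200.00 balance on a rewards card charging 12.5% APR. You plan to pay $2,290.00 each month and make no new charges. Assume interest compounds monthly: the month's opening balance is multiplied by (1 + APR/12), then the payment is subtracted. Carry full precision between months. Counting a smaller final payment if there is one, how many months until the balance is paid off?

4 payments

Monthly rate r = 12.5%/12 = 1.04167% = 0.0104167.
Recurrence: B ← B·(1+r) − $2,290.00.
Month 1: interest $85.42; balance after payment $5,995.42.
Month 2: interest $62.45; balance after payment $3,767.87.
Month 3: interest $39.25; balance after payment $1,517.12.
Month 4: interest $15.80; balance after payment $0.00.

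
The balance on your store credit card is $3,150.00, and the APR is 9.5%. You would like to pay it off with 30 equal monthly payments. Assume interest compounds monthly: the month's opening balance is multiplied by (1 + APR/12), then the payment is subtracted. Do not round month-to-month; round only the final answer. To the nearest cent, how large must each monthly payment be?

$118.37

Monthly rate r = 9.5%/12 = 0.791667% = 0.00791667.
Level-payment amortization: P = B₀·r / (1 − (1+r)^(−n)) = 3150.00·0.00791667 / (1 − 1.00792^(−30)).
Denominator 1 − (1+r)^(−30) = 0.210665291.
P = 24.9375 / 0.210665291 ≈ 118.37.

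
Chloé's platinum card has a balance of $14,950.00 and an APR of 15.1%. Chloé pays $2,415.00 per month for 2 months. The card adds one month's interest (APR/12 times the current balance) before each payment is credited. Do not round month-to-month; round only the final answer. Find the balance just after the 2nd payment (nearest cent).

Monthly rate r = 15.1%/12 = 1.25833% = 0.0125833.
Each month: B ← B·(1+r) − $2,415.00.
Month 1: interest $188.12; balance after payment $12,723.12.
Month 2: interest $160.10; balance after payment $10,468.22.

$10,468.22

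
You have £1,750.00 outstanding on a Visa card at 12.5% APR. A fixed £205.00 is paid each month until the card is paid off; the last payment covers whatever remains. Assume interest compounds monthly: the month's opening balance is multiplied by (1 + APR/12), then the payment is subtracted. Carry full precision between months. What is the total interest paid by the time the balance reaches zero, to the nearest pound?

£92

Monthly rate r = 12.5%/12 = 1.04167% = 0.0104167.
Payoff takes n = ⌈−ln(1 − rB₀/P)/ln(1+r)⌉ = ⌈8.987⌉ = 9 payments; the last is £202.29.
Total paid = 8·£205.00 + £202.29 = £1,842.29.
Total interest = total paid − principal = £1,842.29 − £1,750.00 = £92.29.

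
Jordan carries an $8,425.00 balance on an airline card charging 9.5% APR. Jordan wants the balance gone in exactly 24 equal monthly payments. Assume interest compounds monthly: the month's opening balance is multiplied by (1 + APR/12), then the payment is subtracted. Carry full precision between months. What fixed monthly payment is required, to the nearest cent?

$386.83

Monthly rate r = 9.5%/12 = 0.791667% = 0.00791667.
Level-payment amortization: P = B₀·r / (1 − (1+r)^(−n)) = 8425.00·0.00791667 / (1 − 1.00792^(−24)).
Denominator 1 − (1+r)^(−24) = 0.172421955.
P = 66.6979 / 0.172421955 ≈ 386.83.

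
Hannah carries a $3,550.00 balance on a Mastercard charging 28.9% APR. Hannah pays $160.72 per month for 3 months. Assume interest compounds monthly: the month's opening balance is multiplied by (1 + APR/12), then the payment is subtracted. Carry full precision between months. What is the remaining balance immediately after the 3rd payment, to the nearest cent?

$3,318.85

Monthly rate r = 28.9%/12 = 2.40833% = 0.0240833.
Each month: B ← B·(1+r) − $160.72.
Month 1: interest $85.50; balance after payment $3,474.78.
Month 2: interest $83.68; balance after payment $3,397.74.
Month 3: interest $81.83; balance after payment $3,318.85.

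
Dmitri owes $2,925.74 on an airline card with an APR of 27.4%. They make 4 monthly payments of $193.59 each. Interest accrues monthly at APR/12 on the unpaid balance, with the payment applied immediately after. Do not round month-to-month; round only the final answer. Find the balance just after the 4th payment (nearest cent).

$2,400.96

Monthly rate r = 27.4%/12 = 2.28333% = 0.0228333.
Each month: B ← B·(1+r) − $193.59.
Month 1: interest $66.80; balance after payment $2,798.95.
Month 2: interest $63.91; balance after payment $2,669.27.
Month 3: interest $60.95; balance after payment $2,536.63.
Month 4: interest $57.92; balance after payment $2,400.96.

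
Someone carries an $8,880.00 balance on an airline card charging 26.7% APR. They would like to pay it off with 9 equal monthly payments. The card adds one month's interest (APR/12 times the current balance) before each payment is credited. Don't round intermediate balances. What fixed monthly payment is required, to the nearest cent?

$1,099.65

Monthly rate r = 26.7%/12 = 2.225% = 0.02225.
Level-payment amortization: P = B₀·r / (1 − (1+r)^(−n)) = 8880.00·0.02225 / (1 − 1.02225^(−9)).
Denominator 1 − (1+r)^(−9) = 0.179675038.
P = 197.58 / 0.179675038 ≈ 1099.65.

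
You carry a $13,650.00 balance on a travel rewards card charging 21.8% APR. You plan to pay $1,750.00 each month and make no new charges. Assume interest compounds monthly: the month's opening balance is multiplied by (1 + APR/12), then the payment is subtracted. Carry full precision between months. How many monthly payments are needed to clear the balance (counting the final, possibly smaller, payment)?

9 months

Monthly rate r = 21.8%/12 = 1.81667% = 0.0181667.
Recurrence: B ← B·(1+r) − $1,750.00.
Month 1: interest $247.98; balance after payment $12,147.98.
Month 2: interest $220.69; balance after payment $10,618.66.
Closed form: n = −ln(1 − rB₀/P)/ln(1+r) = −ln(0.8583)/ln(1.01817) ≈ 8.487, so the balance reaches zero during payment 9.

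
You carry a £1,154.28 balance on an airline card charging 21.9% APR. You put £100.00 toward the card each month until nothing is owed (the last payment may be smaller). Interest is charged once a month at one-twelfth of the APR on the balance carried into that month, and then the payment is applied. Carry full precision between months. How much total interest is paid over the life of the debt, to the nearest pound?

Monthly rate r = 21.9%/12 = 1.825% = 0.01825.
Payoff takes n = ⌈−ln(1 − rB₀/P)/ln(1+r)⌉ = ⌈13.080⌉ = 14 payments; the last is £8.04.
Total paid = 13·£100.00 + £8.04 = £1,308.04.
Total interest = total paid − principal = £1,308.04 − £1,154.28 = £153.76.

£154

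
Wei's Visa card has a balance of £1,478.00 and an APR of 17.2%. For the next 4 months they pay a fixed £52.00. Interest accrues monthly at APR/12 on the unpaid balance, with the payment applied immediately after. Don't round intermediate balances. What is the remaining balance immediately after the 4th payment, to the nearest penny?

£1,352.06

Monthly rate r = 17.2%/12 = 1.43333% = 0.0143333.
Each month: B ← B·(1+r) − £52.00.
Month 1: interest £21.18; balance after payment £1,447.18.
Month 2: interest £20.74; balance after payment £1,415.93.
Month 3: interest £20.29; balance after payment £1,384.22.
Month 4: interest £19.84; balance after payment £1,352.06.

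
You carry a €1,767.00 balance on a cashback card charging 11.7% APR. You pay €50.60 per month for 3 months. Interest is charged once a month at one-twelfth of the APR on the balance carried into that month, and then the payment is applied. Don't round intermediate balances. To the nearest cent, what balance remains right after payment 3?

Monthly rate r = 11.7%/12 = 0.975% = 0.00975.
Each month: B ← B·(1+r) − €50.60.
Month 1: interest €17.23; balance after payment €1,733.63.
Month 2: interest €16.90; balance after payment €1,699.93.
Month 3: interest €16.57; balance after payment €1,665.91.

€1,665.91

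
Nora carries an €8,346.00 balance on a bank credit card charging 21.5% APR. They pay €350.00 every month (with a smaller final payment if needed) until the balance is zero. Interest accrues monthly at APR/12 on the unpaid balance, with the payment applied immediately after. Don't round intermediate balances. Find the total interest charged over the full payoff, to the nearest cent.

€2,638.39

Monthly rate r = 21.5%/12 = 1.79167% = 0.0179167.
Payoff takes n = ⌈−ln(1 − rB₀/P)/ln(1+r)⌉ = ⌈31.382⌉ = 32 payments; the last is €134.39.
Total paid = 31·€350.00 + €134.39 = €10,984.39.
Total interest = total paid − principal = €10,984.39 − €8,346.00 = €2,638.39.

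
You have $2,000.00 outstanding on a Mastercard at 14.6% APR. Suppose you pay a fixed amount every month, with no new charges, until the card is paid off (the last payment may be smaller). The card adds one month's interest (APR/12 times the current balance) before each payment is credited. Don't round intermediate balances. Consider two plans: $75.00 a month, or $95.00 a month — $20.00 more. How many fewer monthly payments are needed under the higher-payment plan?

8 fewer payments

Monthly rate r = 14.6%/12 = 1.21667% = 0.0121667.
At $75.00/mo: n = ⌈−ln(1 − rB₀/P)/ln(1+r)⌉ = 33 payments (last $32.58); total interest = total paid − $2,000.00 = $432.58.
At $95.00/mo: 25 payments (last $44.64); total interest $324.64.
Payments saved = 33 − 25 = 8.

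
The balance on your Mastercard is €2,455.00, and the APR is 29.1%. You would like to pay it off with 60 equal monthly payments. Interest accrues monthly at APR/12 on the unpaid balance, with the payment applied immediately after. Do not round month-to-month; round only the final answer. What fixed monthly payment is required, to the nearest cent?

€78.08

Monthly rate r = 29.1%/12 = 2.425% = 0.02425.
Level-payment amortization: P = B₀·r / (1 − (1+r)^(−n)) = 2455.00·0.02425 / (1 − 1.02425^(−60)).
Denominator 1 − (1+r)^(−60) = 0.762512015.
P = 59.5338 / 0.762512015 ≈ 78.08.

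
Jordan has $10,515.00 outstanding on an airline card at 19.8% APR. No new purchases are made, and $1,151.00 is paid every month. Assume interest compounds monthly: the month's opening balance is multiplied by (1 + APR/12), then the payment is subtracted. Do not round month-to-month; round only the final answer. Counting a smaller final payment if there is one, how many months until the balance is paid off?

Monthly rate r = 19.8%/12 = 1.65% = 0.0165.
Recurrence: B ← B·(1+r) − $1,151.00.
Month 1: interest $173.50; balance after payment $9,537.50.
Month 2: interest $157.37; balance after payment $8,543.87.
Closed form: n = −ln(1 − rB₀/P)/ln(1+r) = −ln(0.84926)/ln(1.0165) ≈ 9.984, so the balance reaches zero during payment 10.

10 months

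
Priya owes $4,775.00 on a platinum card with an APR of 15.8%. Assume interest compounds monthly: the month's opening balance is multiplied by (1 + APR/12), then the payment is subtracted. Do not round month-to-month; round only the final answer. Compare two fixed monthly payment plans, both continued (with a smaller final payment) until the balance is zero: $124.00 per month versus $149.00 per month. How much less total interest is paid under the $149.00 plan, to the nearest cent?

$461.53

Monthly rate r = 15.8%/12 = 1.31667% = 0.0131667.
At $124.00/mo: n = ⌈−ln(1 − rB₀/P)/ln(1+r)⌉ = 55 payments (last $8.89); total interest = total paid − $4,775.00 = $1,929.89.
At $149.00/mo: 42 payments (last $134.36); total interest $1,468.36.
Interest saved = $1,929.89 − $1,468.36 = $461.53.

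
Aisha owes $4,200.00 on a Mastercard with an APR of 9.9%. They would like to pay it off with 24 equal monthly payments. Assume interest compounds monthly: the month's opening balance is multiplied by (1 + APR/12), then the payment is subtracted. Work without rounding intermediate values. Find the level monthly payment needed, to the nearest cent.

Monthly rate r = 9.9%/12 = 0.825% = 0.00825.
Level-payment amortization: P = B₀·r / (1 − (1+r)^(−n)) = 4200.00·0.00825 / (1 − 1.00825^(−24)).
Denominator 1 − (1+r)^(−24) = 0.178963502.
P = 34.65 / 0.178963502 ≈ 193.61.

$193.61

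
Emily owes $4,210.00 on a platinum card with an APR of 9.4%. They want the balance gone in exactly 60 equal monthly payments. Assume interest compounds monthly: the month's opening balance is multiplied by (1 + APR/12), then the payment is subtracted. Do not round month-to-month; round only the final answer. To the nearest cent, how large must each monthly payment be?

Monthly rate r = 9.4%/12 = 0.783333% = 0.00783333.
Level-payment amortization: P = B₀·r / (1 − (1+r)^(−n)) = 4210.00·0.00783333 / (1 − 1.00783^(−60)).
Denominator 1 − (1+r)^(−60) = 0.373852131.
P = 32.9783 / 0.373852131 ≈ 88.21.

$88.21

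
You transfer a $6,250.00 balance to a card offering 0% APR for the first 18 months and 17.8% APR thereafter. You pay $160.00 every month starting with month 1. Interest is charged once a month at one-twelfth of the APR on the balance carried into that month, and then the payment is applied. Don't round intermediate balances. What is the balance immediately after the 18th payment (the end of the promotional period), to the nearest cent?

Promo months 1–18 at r₀ = 0%/12 = 0; months 19+ at r₁ = 17.8%/12 = 0.0148333.
After month 18 (no interest yet): B = $6,250.00 − 18·$160.00 = $3,370.00.

$3,370.00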